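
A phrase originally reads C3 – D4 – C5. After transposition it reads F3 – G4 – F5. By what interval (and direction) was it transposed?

up a perfect fourth

From C3 to F3 is 4 letter names — a fourth of some quality.
C3 to F3 is 5 semitones, which makes it a perfect fourth; the second version is higher, so the direction is up.
Checking another pair — C5 → F5 — gives the same interval.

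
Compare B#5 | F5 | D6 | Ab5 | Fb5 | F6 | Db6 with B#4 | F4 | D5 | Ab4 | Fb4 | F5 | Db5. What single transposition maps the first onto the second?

down a perfect octave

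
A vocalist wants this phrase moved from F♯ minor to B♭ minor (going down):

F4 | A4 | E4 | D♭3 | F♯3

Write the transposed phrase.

From F♯ down to B♭ is an augmented fifth; apply that to each pitch.
F4 -> Bbb3
A4 -> Db4
E4 -> Ab3
Db3 -> Gbb2
F#3 -> Bb2

Bbb3 Db4 Ab3 Gbb2 Bb2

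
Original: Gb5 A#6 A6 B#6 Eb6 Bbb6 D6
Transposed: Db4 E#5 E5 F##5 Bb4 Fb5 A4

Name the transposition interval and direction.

Take the first pair: Gb5 → Db4. G to D spans 11 letter names, so the interval is some kind of eleventh.
Db4 to Gb5 is 17 semitones, which makes it a perfect eleventh; the second version is lower, so the direction is down.
Checking another pair — D6 → A4 — gives the same interval.

down a perfect eleventh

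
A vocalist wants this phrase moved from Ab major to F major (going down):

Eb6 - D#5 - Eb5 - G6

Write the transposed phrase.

C6 B#4 C5 E6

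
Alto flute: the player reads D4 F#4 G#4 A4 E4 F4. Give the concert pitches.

A3 C#4 D#4 E4 B3 C4

The alto flute sounds a perfect fourth below written, so transpose each written note down a perfect fourth.
D4 → A3
F#4 → C#4
G#4 → D#4
A4 → E4
E4 → B3
F4 → C4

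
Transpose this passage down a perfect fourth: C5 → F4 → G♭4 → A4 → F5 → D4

C5 -> G4
F4 -> C4
Gb4 -> Db4
A4 -> E4
F5 -> C5
D4 -> A3

G4 C4 Db4 E4 C5 A3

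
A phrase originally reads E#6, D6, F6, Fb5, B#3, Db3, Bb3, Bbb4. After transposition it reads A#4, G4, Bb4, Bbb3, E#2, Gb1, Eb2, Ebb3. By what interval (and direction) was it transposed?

down a perfect twelfth

Take the first pair: E#6 → A#4. E to A spans 12 letter names, so the interval is some kind of twelfth.
A#4 to E#6 is 19 semitones, which makes it a perfect twelfth; the second version is lower, so the direction is down.
Checking another pair — Bbb4 → Ebb3 — gives the same interval.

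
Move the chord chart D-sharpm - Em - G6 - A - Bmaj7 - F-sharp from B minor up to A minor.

C#m Dm F6 G Amaj7 E

B minor up to A minor is a minor seventh; each chord root moves by that interval while the quality stays the same.
D-sharpm: root D-sharp up a minor seventh → C#, giving C#m.
Em: root E up a minor seventh → D, giving Dm.
G6: root G up a minor seventh → F, giving F6.
A: root A up a minor seventh → G, giving G.
Bmaj7: root B up a minor seventh → A, giving Amaj7.
F-sharp: root F-sharp up a minor seventh → E, giving E.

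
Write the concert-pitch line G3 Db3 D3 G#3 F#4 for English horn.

D4 Ab3 A3 D#4 C#5

The English horn sounds a perfect fifth below written, so the written part must be a perfect fifth above concert — transpose each note up.
G3 → D4
Db3 → Ab3
D3 → A3
G#3 → D#4
F#4 → C#5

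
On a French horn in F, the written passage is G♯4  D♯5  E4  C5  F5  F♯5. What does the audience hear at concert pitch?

C#4 G#4 A3 F4 Bb4 B4

The French horn in F sounds a perfect fifth below written, so transpose each written note down a perfect fifth.
G#4 → C#4
D#5 → G#4
E4 → A3
C5 → F4
F5 → Bb4
F#5 → B4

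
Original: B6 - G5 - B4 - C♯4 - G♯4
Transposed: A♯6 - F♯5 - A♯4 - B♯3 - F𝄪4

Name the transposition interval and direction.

Take the first pair: B6 → A#6. B to A spans 2 letter names, so the interval is some kind of second.
A#6 to B6 is 1 semitone, which makes it a minor second; the second version is lower, so the direction is down.
Checking another pair — G#4 → F##4 — gives the same interval.

down a minor second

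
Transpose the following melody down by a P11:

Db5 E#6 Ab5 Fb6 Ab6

A perfect eleventh down from Db5 gives Ab3.
A perfect eleventh down from E#6 gives B#4.
A perfect eleventh down from Ab5 gives Eb4.
A perfect eleventh down from Fb6 gives Cb5.
Ab6: an eleventh down reaches E, and 17 semitones makes it Eb5.

Ab3 B#4 Eb4 Cb5 Eb5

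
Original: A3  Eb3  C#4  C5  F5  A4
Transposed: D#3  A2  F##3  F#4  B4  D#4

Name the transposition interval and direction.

down a diminished fifth

From A3 to D#3 is 5 letter names — a fifth of some quality.
D#3 to A3 is 6 semitones, which makes it a diminished fifth; the second version is lower, so the direction is down.
Checking another pair — A4 → D#4 — gives the same interval.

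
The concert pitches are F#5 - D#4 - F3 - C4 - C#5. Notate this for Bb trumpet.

Written C4 sounds as Bb3 on the Bb trumpet, so concert pitches are written a major second up.
F#5 becomes G#5
D#4 becomes E#4
F3 becomes G3
C4 becomes D4
C#5 becomes D#5

G#5 E#4 G3 D4 D#5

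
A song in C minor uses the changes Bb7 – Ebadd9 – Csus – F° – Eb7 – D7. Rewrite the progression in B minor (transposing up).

C minor up to B minor is a major seventh; each chord root moves by that interval while the quality stays the same.
Bb7: root Bb up a major seventh → A, giving A7.
Ebadd9: root Eb up a major seventh → D, giving Dadd9.
Csus: root C up a major seventh → B, giving Bsus.
F°: root F up a major seventh → E, giving E°.
Eb7: root Eb up a major seventh → D, giving D7.
D7: root D up a major seventh → C#, giving C#7.

A7 Dadd9 Bsus E° D7 C#7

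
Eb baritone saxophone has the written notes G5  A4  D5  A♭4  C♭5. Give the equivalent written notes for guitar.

Bb4 C4 F4 Cb4 Ebb4

First find concert pitch: the Eb baritone saxophone sounds a major thirteenth below written, so G5 A4 D5 A♭4 C♭5 sounds Bb3 C3 F3 Cb3 Ebb3.
Then write for guitar: it sounds a perfect octave below written, so the part must be a perfect octave above concert.
Bb3 → Bb4
C3 → C4
F3 → F4
Cb3 → Cb4
Ebb3 → Ebb4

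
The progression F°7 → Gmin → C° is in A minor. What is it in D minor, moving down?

A minor down to D minor is a perfect fifth; each chord root moves by that interval while the quality stays the same.
F°7: root F down a perfect fifth → Bb, giving Bb°7.
Gmin: root G down a perfect fifth → C, giving Cmin.
C°: root C down a perfect fifth → F, giving F°.

Bb°7 Cmin F°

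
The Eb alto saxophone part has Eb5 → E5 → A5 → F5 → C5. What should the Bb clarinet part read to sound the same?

Ab4 A4 D5 Bb4 F4

First find concert pitch: the Eb alto saxophone sounds a major sixth below written, so Eb5 E5 A5 F5 C5 sounds Gb4 G4 C5 Ab4 Eb4.
Then write for Bb clarinet: it sounds a major second below written, so the part must be a major second above concert.
Gb4 → Ab4
G4 → A4
C5 → D5
Ab4 → Bb4
Eb4 → F4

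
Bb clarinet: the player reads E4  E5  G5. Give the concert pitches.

D4 D5 F5

The Bb clarinet sounds a major second below written, so transpose each written note down a major second.
E4 gives D4
E5 gives D5
G5 gives F5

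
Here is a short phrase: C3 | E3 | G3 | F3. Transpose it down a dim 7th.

C3: a seventh down reaches D, and 9 semitones makes it D#2.
A diminished seventh down from E3 gives F##2.
G3 down a diminished seventh is A#2.
F3: a seventh down reaches G, and 9 semitones makes it G#2.

D#2 F##2 A#2 G#2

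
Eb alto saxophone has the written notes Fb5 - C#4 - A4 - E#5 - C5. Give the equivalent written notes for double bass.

First find concert pitch: the Eb alto saxophone sounds a major sixth below written, so Fb5 C#4 A4 E#5 C5 sounds Abb4 E3 C4 G#4 Eb4.
Then write for double bass: it sounds a perfect octave below written, so the part must be a perfect octave above concert.
Abb4 → Abb5
E3 → E4
C4 → C5
G#4 → G#5
Eb4 → Eb5

Abb5 E4 C5 G#5 Eb5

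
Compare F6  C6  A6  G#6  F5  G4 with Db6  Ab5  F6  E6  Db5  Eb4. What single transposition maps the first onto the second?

Take the first pair: F6 → Db6. F to D spans 3 letter names, so the interval is some kind of third.
Db6 to F6 is 4 semitones, which makes it a major third; the second version is lower, so the direction is down.
Checking another pair — G4 → Eb4 — gives the same interval.

down a major third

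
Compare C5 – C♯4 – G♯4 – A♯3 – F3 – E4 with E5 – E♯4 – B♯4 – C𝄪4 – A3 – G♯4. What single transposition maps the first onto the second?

Take the first pair: C5 → E5. C to E spans 3 letter names, so the interval is some kind of third.
C5 to E5 is 4 semitones, which makes it a major third; the second version is higher, so the direction is up.
Checking another pair — E4 → G#4 — gives the same interval.

up a major third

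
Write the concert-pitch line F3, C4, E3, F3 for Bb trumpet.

G3 D4 F#3 G3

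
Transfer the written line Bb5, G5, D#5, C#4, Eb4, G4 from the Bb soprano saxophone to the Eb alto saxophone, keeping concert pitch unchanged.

F6 D6 A#5 G#4 Bb4 D5

First find concert pitch: the Bb soprano saxophone sounds a major second below written, so Bb5 G5 D#5 C#4 Eb4 G4 sounds Ab5 F5 C#5 B3 Db4 F4.
Then write for Eb alto saxophone: it sounds a major sixth below written, so the part must be a major sixth above concert.
Ab5 → F6
F5 → D6
C#5 → A#5
B3 → G#4
Db4 → Bb4
F4 → D5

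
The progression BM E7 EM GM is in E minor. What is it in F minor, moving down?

E minor down to F minor is a major seventh; each chord root moves by that interval while the quality stays the same.
BM: root B down a major seventh → C, giving CM.
E7: root E down a major seventh → F, giving F7.
EM: root E down a major seventh → F, giving FM.
GM: root G down a major seventh → Ab, giving AbM.

CM F7 FM AbM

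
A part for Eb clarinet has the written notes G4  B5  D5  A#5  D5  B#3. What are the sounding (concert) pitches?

Bb4 D6 F5 C#6 F5 D#4

The Eb clarinet sounds a minor third above written, so transpose each written note up a minor third.
G4 becomes Bb4
B5 becomes D6
D5 becomes F5
A#5 becomes C#6
D5 becomes F5
B#3 becomes D#4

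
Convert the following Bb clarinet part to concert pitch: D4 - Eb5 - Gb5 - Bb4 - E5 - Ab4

Written C4 on the Bb clarinet sounds as Bb3, a major second lower; apply that shift to every note.
D4 to C4
Eb5 to Db5
Gb5 to Fb5
Bb4 to Ab4
E5 to D5
Ab4 to Gb4

C4 Db5 Fb5 Ab4 D5 Gb4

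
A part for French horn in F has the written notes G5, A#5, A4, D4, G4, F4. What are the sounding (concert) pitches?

C5 D#5 D4 G3 C4 Bb3

Written C4 on the French horn in F sounds as F3, a perfect fifth lower; apply that shift to every note.
G5 to C5
A#5 to D#5
A4 to D4
D4 to G3
G4 to C4
F4 to Bb3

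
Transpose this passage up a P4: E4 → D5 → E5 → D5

E4 to A4
D5 to G5
E5 to A5
D5 to G5

A4 G5 A5 G5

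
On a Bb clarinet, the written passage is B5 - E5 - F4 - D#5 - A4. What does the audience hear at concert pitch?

A5 D5 Eb4 C#5 G4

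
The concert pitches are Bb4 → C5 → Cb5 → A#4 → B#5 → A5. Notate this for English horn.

F5 G5 Gb5 E#5 F##6 E6

Written C4 sounds as F3 on the English horn, so concert pitches are written a perfect fifth up.
Bb4 to F5
C5 to G5
Cb5 to Gb5
A#4 to E#5
B#5 to F##6
A5 to E6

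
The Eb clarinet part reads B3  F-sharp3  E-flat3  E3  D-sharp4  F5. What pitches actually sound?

The Eb clarinet sounds a minor third above written, so transpose each written note up a minor third.
B3 to D4
F#3 to A3
Eb3 to Gb3
E3 to G3
D#4 to F#4
F5 to Ab5

D4 A3 Gb3 G3 F#4 Ab5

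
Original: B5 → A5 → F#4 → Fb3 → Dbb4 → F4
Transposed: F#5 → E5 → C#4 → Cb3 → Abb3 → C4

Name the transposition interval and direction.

down a perfect fourth

From B5 to F#5 is 4 letter names — a fourth of some quality.
F#5 to B5 is 5 semitones, which makes it a perfect fourth; the second version is lower, so the direction is down.
Checking another pair — F4 → C4 — gives the same interval.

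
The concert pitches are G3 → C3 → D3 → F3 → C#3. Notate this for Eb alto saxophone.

E4 A3 B3 D4 A#3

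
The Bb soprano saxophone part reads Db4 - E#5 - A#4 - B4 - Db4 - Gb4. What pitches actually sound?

Cb4 D#5 G#4 A4 Cb4 Fb4

Written C4 on the Bb soprano saxophone sounds as Bb3, a major second lower; apply that shift to every note.
Db4 becomes Cb4
E#5 becomes D#5
A#4 becomes G#4
B4 becomes A4
Db4 becomes Cb4
Gb4 becomes Fb4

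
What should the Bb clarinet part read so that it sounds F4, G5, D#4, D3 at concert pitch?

Written C4 sounds as Bb3 on the Bb clarinet, so concert pitches are written a major second up.
F4 to G4
G5 to A5
D#4 to E#4
D3 to E3

G4 A5 E#4 E3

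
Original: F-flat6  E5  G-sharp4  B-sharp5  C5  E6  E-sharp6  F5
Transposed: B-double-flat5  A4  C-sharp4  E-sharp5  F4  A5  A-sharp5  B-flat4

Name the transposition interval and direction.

Take the first pair: Fb6 → Bbb5. F to B spans 5 letter names, so the interval is some kind of fifth.
Bbb5 to Fb6 is 7 semitones, which makes it a perfect fifth; the second version is lower, so the direction is down.
Checking another pair — F5 → Bb4 — gives the same interval.

down a perfect fifth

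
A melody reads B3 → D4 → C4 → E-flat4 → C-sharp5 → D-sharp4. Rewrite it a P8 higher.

B3 gives B4
D4 gives D5
C4 gives C5
Eb4 gives Eb5
C#5 gives C#6
D#4 gives D#5

B4 D5 C5 Eb5 C#6 D#5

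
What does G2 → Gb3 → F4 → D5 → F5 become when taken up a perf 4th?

C3 Cb4 Bb4 G5 Bb5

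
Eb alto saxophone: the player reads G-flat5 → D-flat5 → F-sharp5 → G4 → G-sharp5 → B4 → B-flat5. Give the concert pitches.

Bbb4 Fb4 A4 Bb3 B4 D4 Db5

Written C4 on the Eb alto saxophone sounds as Eb3, a major sixth lower; apply that shift to every note.
Gb5 -> Bbb4
Db5 -> Fb4
F#5 -> A4
G4 -> Bb3
G#5 -> B4
B4 -> D4
Bb5 -> Db5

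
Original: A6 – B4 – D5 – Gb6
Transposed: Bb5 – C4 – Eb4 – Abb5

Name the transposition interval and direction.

down a major seventh

From A6 to Bb5 is 7 letter names — a seventh of some quality.
Bb5 to A6 is 11 semitones, which makes it a major seventh; the second version is lower, so the direction is down.
Checking another pair — Gb6 → Abb5 — gives the same interval.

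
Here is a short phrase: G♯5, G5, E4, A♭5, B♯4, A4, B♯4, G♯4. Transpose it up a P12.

D#7 D7 B5 Eb7 F##6 E6 F##6 D#6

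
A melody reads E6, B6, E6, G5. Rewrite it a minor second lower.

D#6 A#6 D#6 F#5

E6 becomes D#6
B6 becomes A#6
E6 becomes D#6
G5 becomes F#5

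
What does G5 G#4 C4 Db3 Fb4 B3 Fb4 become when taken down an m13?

G5: a thirteenth down reaches B, and 20 semitones makes it B3.
G#4: a thirteenth down reaches B, and 20 semitones makes it B#2.
A minor thirteenth down from C4 gives E2.
Db3: a thirteenth down reaches F, and 20 semitones makes it F1.
A minor thirteenth down from Fb4 gives Ab2.
B3 down a minor thirteenth is D#2.
Fb4: a thirteenth down reaches A, and 20 semitones makes it Ab2.

B3 B#2 E2 F1 Ab2 D#2 Ab2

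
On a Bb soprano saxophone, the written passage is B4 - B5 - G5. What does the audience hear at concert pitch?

A4 A5 F5

Written C4 on the Bb soprano saxophone sounds as Bb3, a major second lower; apply that shift to every note.
B4 gives A4
B5 gives A5
G5 gives F5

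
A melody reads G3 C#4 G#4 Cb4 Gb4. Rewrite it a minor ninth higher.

Ab4 D5 A5 Dbb5 Abb5

G3 becomes Ab4
C#4 becomes D5
G#4 becomes A5
Cb4 becomes Dbb5
Gb4 becomes Abb5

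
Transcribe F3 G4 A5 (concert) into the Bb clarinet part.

The Bb clarinet sounds a major second below written, so the written part must be a major second above concert — transpose each note up.
F3 to G3
G4 to A4
A5 to B5

G3 A4 B5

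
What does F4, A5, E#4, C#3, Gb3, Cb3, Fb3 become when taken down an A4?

Cb4 Eb5 B3 G2 Dbb3 Gbb2 Cbb3

F4 to Cb4
A5 to Eb5
E#4 to B3
C#3 to G2
Gb3 to Dbb3
Cb3 to Gbb2
Fb3 to Cbb3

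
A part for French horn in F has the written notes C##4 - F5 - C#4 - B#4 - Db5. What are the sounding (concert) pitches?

F##3 Bb4 F#3 E#4 Gb4

The French horn in F sounds a perfect fifth below written, so transpose each written note down a perfect fifth.
C##4 gives F##3
F5 gives Bb4
C#4 gives F#3
B#4 gives E#4
Db5 gives Gb4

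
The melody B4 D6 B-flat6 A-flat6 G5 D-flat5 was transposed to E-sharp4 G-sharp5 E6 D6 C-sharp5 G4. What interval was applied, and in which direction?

down a diminished fifth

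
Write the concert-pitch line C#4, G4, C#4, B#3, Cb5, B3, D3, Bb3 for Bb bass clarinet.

D#5 A5 D#5 C##5 Db6 C#5 E4 C5

Written C4 sounds as Bb2 on the Bb bass clarinet, so concert pitches are written a major ninth up.
C#4 gives D#5
G4 gives A5
C#4 gives D#5
B#3 gives C##5
Cb5 gives Db6
B3 gives C#5
D3 gives E4
Bb3 gives C5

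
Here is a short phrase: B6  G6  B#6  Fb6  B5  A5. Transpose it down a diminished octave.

B6 down a diminished octave is B#5.
G6: an octave down reaches G, and 11 semitones makes it G#5.
B#6 down a diminished octave is B##5.
Fb6: an octave down reaches F, and 11 semitones makes it F5.
B5 down a diminished octave is B#4.
A diminished octave down from A5 gives A#4.

B#5 G#5 B##5 F5 B#4 A#4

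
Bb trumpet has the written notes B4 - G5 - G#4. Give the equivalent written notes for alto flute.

D5 Bb5 B4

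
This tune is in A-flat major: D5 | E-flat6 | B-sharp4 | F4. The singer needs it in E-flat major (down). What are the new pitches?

A4 Bb5 F##4 C4

From A-flat down to E-flat is a perfect fourth; apply that to each pitch.
D5 → A4
Eb6 → Bb5
B#4 → F##4
F4 → C4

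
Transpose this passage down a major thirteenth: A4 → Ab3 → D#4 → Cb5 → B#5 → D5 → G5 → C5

C3 Cb2 F#2 Ebb3 D#4 F3 Bb3 Eb3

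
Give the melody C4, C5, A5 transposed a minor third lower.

A3 A4 F#5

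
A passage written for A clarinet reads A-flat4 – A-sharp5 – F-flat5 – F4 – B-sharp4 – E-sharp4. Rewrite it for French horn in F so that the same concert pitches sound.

First find concert pitch: the A clarinet sounds a minor third below written, so A-flat4 A-sharp5 F-flat5 F4 B-sharp4 E-sharp4 sounds F4 F##5 Db5 D4 G##4 C##4.
Then write for French horn in F: it sounds a perfect fifth below written, so the part must be a perfect fifth above concert.
F4 → C5
F##5 → C##6
Db5 → Ab5
D4 → A4
G##4 → D##5
C##4 → G##4

C5 C##6 Ab5 A4 D##5 G##4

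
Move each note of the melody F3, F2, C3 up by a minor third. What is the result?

F3 -> Ab3
F2 -> Ab2
C3 -> Eb3

Ab3 Ab2 Eb3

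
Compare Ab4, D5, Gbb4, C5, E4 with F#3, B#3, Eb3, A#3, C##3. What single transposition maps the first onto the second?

down a diminished tenth

Take the first pair: Ab4 → F#3. A to F spans 10 letter names, so the interval is some kind of tenth.
F#3 to Ab4 is 14 semitones, which makes it a diminished tenth; the second version is lower, so the direction is down.
Checking another pair — E4 → C##3 — gives the same interval.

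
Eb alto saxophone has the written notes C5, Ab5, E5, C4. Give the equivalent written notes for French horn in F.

First find concert pitch: the Eb alto saxophone sounds a major sixth below written, so C5 Ab5 E5 C4 sounds Eb4 Cb5 G4 Eb3.
Then write for French horn in F: it sounds a perfect fifth below written, so the part must be a perfect fifth above concert.
Eb4 → Bb4
Cb5 → Gb5
G4 → D5
Eb3 → Bb3

Bb4 Gb5 D5 Bb3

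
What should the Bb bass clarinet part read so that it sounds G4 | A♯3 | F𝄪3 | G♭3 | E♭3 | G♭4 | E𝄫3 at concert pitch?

A5 B#4 G##4 Ab4 F4 Ab5 Fb4

The Bb bass clarinet sounds a major ninth below written, so the written part must be a major ninth above concert — transpose each note up.
G4 → A5
A#3 → B#4
F##3 → G##4
Gb3 → Ab4
Eb3 → F4
Gb4 → Ab5
Ebb3 → Fb4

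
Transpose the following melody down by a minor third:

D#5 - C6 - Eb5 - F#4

A minor third down from D#5 gives B#4.
C6: a third down reaches A, and 3 semitones makes it A5.
Eb5: a third down reaches C, and 3 semitones makes it C5.
F#4: a third down reaches D, and 3 semitones makes it D#4.

B#4 A5 C5 D#4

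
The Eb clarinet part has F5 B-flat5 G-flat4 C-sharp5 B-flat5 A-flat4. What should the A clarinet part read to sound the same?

First find concert pitch: the Eb clarinet sounds a minor third above written, so F5 B-flat5 G-flat4 C-sharp5 B-flat5 A-flat4 sounds Ab5 Db6 Bbb4 E5 Db6 Cb5.
Then write for A clarinet: it sounds a minor third below written, so the part must be a minor third above concert.
Ab5 → Cb6
Db6 → Fb6
Bbb4 → Dbb5
E5 → G5
Db6 → Fb6
Cb5 → Ebb5

Cb6 Fb6 Dbb5 G5 Fb6 Ebb5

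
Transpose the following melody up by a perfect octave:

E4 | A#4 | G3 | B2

E4 gives E5
A#4 gives A#5
G3 gives G4
B2 gives B3

E5 A#5 G4 B3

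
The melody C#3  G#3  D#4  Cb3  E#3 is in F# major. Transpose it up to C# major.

From F# up to C# is a perfect fifth; apply that to each pitch.
C#3 -> G#3
G#3 -> D#4
D#4 -> A#4
Cb3 -> Gb3
E#3 -> B#3

G#3 D#4 A#4 Gb3 B#3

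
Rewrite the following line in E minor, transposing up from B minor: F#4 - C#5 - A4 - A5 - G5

B4 F#5 D5 D6 C6

From B up to E is a perfect fourth; apply that to each pitch.
F#4 → B4
C#5 → F#5
A4 → D5
A5 → D6
G5 → C6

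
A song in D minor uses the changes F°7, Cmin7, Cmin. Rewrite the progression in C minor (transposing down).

Eb°7 Bbmin7 Bbmin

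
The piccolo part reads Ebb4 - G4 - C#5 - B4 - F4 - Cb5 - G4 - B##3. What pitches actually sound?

The piccolo sounds a perfect octave above written, so transpose each written note up a perfect octave.
Ebb4 -> Ebb5
G4 -> G5
C#5 -> C#6
B4 -> B5
F4 -> F5
Cb5 -> Cb6
G4 -> G5
B##3 -> B##4

Ebb5 G5 C#6 B5 F5 Cb6 G5 B##4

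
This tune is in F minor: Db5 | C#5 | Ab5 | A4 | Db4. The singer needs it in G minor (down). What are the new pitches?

Eb4 D#4 Bb4 B3 Eb3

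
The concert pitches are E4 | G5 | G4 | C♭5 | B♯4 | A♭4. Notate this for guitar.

The guitar sounds a perfect octave below written, so the written part must be a perfect octave above concert — transpose each note up.
E4 gives E5
G5 gives G6
G4 gives G5
Cb5 gives Cb6
B#4 gives B#5
Ab4 gives Ab5

E5 G6 G5 Cb6 B#5 Ab5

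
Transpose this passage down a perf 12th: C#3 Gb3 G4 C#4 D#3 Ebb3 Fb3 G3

F#1 Cb2 C3 F#2 G#1 Abb1 Bbb1 C2

C#3 down a perfect twelfth is F#1.
Gb3: a twelfth down reaches C, and 19 semitones makes it Cb2.
A perfect twelfth down from G4 gives C3.
A perfect twelfth down from C#4 gives F#2.
D#3 down a perfect twelfth is G#1.
A perfect twelfth down from Ebb3 gives Abb1.
Fb3: a twelfth down reaches B, and 19 semitones makes it Bbb1.
G3: a twelfth down reaches C, and 19 semitones makes it C2.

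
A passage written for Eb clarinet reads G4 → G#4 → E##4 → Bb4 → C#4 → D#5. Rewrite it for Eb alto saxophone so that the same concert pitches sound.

G5 G#5 E##5 Bb5 C#5 D#6

First find concert pitch: the Eb clarinet sounds a minor third above written, so G4 G#4 E##4 Bb4 C#4 D#5 sounds Bb4 B4 G##4 Db5 E4 F#5.
Then write for Eb alto saxophone: it sounds a major sixth below written, so the part must be a major sixth above concert.
Bb4 → G5
B4 → G#5
G##4 → E##5
Db5 → Bb5
E4 → C#5
F#5 → D#6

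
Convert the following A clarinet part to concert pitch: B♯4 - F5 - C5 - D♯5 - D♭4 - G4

G##4 D5 A4 B#4 Bb3 E4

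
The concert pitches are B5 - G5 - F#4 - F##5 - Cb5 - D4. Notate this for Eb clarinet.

G#5 E5 D#4 D##5 Ab4 B3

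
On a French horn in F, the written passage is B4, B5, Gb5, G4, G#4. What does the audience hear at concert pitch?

E4 E5 Cb5 C4 C#4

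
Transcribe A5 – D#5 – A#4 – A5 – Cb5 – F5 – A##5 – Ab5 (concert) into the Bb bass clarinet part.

B6 E#6 B#5 B6 Db6 G6 B##6 Bb6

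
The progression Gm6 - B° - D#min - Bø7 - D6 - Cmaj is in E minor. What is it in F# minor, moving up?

Am6 C#° E#min C#ø7 E6 Dmaj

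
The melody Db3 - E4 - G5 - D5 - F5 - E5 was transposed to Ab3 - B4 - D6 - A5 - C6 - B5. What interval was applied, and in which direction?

From Db3 to Ab3 is 5 letter names — a fifth of some quality.
Db3 to Ab3 is 7 semitones, which makes it a perfect fifth; the second version is higher, so the direction is up.
Checking another pair — E5 → B5 — gives the same interval.

up a perfect fifth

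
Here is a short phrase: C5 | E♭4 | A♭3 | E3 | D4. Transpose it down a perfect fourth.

G4 Bb3 Eb3 B2 A3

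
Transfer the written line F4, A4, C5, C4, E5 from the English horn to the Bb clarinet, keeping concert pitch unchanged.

First find concert pitch: the English horn sounds a perfect fifth below written, so F4 A4 C5 C4 E5 sounds Bb3 D4 F4 F3 A4.
Then write for Bb clarinet: it sounds a major second below written, so the part must be a major second above concert.
Bb3 → C4
D4 → E4
F4 → G4
F3 → G3
A4 → B4

C4 E4 G4 G3 B4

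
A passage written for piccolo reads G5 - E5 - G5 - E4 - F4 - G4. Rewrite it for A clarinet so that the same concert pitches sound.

Bb6 G6 Bb6 G5 Ab5 Bb5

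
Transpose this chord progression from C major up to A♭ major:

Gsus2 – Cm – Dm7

Ebsus2 Abm Bbm7

C major up to A♭ major is a minor sixth; each chord root moves by that interval while the quality stays the same.
Gsus2: root G up a minor sixth → Eb, giving Ebsus2.
Cm: root C up a minor sixth → Ab, giving Abm.
Dm7: root D up a minor sixth → Bb, giving Bbm7.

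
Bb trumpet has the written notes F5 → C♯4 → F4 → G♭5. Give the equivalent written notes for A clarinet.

First find concert pitch: the Bb trumpet sounds a major second below written, so F5 C♯4 F4 G♭5 sounds Eb5 B3 Eb4 Fb5.
Then write for A clarinet: it sounds a minor third below written, so the part must be a minor third above concert.
Eb5 → Gb5
B3 → D4
Eb4 → Gb4
Fb5 → Abb5

Gb5 D4 Gb4 Abb5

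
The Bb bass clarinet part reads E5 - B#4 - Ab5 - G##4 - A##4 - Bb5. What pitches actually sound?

D4 A#3 Gb4 F##3 G##3 Ab4

The Bb bass clarinet sounds a major ninth below written, so transpose each written note down a major ninth.
E5 gives D4
B#4 gives A#3
Ab5 gives Gb4
G##4 gives F##3
A##4 gives G##3
Bb5 gives Ab4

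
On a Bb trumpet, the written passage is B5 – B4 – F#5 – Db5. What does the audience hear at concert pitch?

A5 A4 E5 Cb5

The Bb trumpet sounds a major second below written, so transpose each written note down a major second.
B5 becomes A5
B4 becomes A4
F#5 becomes E5
Db5 becomes Cb5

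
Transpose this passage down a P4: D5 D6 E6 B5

D5 down a perfect fourth is A4.
D6: a fourth down reaches A, and 5 semitones makes it A5.
E6 down a perfect fourth is B5.
B5: a fourth down reaches F, and 5 semitones makes it F#5.

A4 A5 B5 F#5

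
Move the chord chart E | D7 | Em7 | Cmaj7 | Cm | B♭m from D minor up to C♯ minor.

D minor up to C♯ minor is a major seventh; each chord root moves by that interval while the quality stays the same.
E: root E up a major seventh → D#, giving D#.
D7: root D up a major seventh → C#, giving C#7.
Em7: root E up a major seventh → D#, giving D#m7.
Cmaj7: root C up a major seventh → B, giving Bmaj7.
Cm: root C up a major seventh → B, giving Bm.
B♭m: root B♭ up a major seventh → A, giving Am.

D# C#7 D#m7 Bmaj7 Bm Am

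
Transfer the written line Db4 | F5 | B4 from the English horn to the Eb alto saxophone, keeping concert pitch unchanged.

Eb4 G5 C#5

First find concert pitch: the English horn sounds a perfect fifth below written, so Db4 F5 B4 sounds Gb3 Bb4 E4.
Then write for Eb alto saxophone: it sounds a major sixth below written, so the part must be a major sixth above concert.
Gb3 → Eb4
Bb4 → G5
E4 → C#5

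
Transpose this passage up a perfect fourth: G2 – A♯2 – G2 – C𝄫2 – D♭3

G2 up a perfect fourth is C3.
A#2 up a perfect fourth is D#3.
G2 up a perfect fourth is C3.
Cbb2: a fourth up reaches F, and 5 semitones makes it Fbb2.
Db3: a fourth up reaches G, and 5 semitones makes it Gb3.

C3 D#3 C3 Fbb2 Gb3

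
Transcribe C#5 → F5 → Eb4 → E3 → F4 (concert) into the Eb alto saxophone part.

Written C4 sounds as Eb3 on the Eb alto saxophone, so concert pitches are written a major sixth up.
C#5 gives A#5
F5 gives D6
Eb4 gives C5
E3 gives C#4
F4 gives D5

A#5 D6 C5 C#4 D5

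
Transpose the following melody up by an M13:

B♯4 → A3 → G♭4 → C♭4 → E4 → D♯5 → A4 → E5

G##6 F#5 Eb6 Ab5 C#6 B#6 F#6 C#7

B#4 becomes G##6
A3 becomes F#5
Gb4 becomes Eb6
Cb4 becomes Ab5
E4 becomes C#6
D#5 becomes B#6
A4 becomes F#6
E5 becomes C#7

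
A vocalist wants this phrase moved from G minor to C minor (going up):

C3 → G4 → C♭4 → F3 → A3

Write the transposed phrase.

F3 C5 Fb4 Bb3 D4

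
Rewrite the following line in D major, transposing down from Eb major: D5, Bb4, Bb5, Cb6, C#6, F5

C#5 A4 A5 Bb5 B#5 E5

From Eb down to D is a minor second; apply that to each pitch.
D5 -> C#5
Bb4 -> A4
Bb5 -> A5
Cb6 -> Bb5
C#6 -> B#5
F5 -> E5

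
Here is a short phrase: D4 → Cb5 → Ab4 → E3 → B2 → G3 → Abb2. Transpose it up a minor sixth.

Bb4 Abb5 Fb5 C4 G3 Eb4 Fbb3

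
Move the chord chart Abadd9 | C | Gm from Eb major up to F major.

Eb major up to F major is a major second; each chord root moves by that interval while the quality stays the same.
Abadd9: root Ab up a major second → Bb, giving Bbadd9.
C: root C up a major second → D, giving D.
Gm: root G up a major second → A, giving Am.

Bbadd9 D Am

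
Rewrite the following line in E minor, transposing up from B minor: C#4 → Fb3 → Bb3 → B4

From B up to E is a perfect fourth; apply that to each pitch.
C#4 -> F#4
Fb3 -> Bbb3
Bb3 -> Eb4
B4 -> E5

F#4 Bbb3 Eb4 E5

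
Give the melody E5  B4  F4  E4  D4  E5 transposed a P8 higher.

E6 B5 F5 E5 D5 E6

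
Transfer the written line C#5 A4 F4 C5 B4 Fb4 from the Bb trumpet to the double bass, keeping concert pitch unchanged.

B5 G5 Eb5 Bb5 A5 Ebb5

First find concert pitch: the Bb trumpet sounds a major second below written, so C#5 A4 F4 C5 B4 Fb4 sounds B4 G4 Eb4 Bb4 A4 Ebb4.
Then write for double bass: it sounds a perfect octave below written, so the part must be a perfect octave above concert.
B4 → B5
G4 → G5
Eb4 → Eb5
Bb4 → Bb5
A4 → A5
Ebb4 → Ebb5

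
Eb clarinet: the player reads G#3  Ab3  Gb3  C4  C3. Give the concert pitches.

B3 Cb4 Bbb3 Eb4 Eb3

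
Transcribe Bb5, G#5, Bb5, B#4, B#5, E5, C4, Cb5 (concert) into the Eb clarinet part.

The Eb clarinet sounds a minor third above written, so the written part must be a minor third below concert — transpose each note down.
Bb5 to G5
G#5 to E#5
Bb5 to G5
B#4 to G##4
B#5 to G##5
E5 to C#5
C4 to A3
Cb5 to Ab4

G5 E#5 G5 G##4 G##5 C#5 A3 Ab4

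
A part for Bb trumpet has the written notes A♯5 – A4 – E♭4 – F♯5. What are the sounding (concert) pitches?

G#5 G4 Db4 E5

The Bb trumpet sounds a major second below written, so transpose each written note down a major second.
A#5 -> G#5
A4 -> G4
Eb4 -> Db4
F#5 -> E5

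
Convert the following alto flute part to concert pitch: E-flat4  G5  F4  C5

Written C4 on the alto flute sounds as G3, a perfect fourth lower; apply that shift to every note.
Eb4 becomes Bb3
G5 becomes D5
F4 becomes C4
C5 becomes G4

Bb3 D5 C4 G4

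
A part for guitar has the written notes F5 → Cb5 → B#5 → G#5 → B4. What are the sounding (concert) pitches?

F4 Cb4 B#4 G#4 B3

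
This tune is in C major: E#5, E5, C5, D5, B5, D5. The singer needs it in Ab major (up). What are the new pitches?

C#6 C6 Ab5 Bb5 G6 Bb5

From C up to Ab is a minor sixth; apply that to each pitch.
E#5 to C#6
E5 to C6
C5 to Ab5
D5 to Bb5
B5 to G6
D5 to Bb5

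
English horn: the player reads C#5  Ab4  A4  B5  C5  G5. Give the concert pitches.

F#4 Db4 D4 E5 F4 C5

Written C4 on the English horn sounds as F3, a perfect fifth lower; apply that shift to every note.
C#5 becomes F#4
Ab4 becomes Db4
A4 becomes D4
B5 becomes E5
C5 becomes F4
G5 becomes C5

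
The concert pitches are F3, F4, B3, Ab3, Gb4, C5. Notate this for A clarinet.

Written C4 sounds as A3 on the A clarinet, so concert pitches are written a minor third up.
F3 → Ab3
F4 → Ab4
B3 → D4
Ab3 → Cb4
Gb4 → Bbb4
C5 → Eb5

Ab3 Ab4 D4 Cb4 Bbb4 Eb5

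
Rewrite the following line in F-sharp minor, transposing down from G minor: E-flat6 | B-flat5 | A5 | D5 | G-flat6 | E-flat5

From G down to F-sharp is a minor second; apply that to each pitch.
Eb6 to D6
Bb5 to A5
A5 to G#5
D5 to C#5
Gb6 to F6
Eb5 to D5

D6 A5 G#5 C#5 F6 D5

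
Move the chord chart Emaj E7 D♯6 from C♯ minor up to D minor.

C♯ minor up to D minor is a minor second; each chord root moves by that interval while the quality stays the same.
Emaj: root E up a minor second → F, giving Fmaj.
E7: root E up a minor second → F, giving F7.
D♯6: root D♯ up a minor second → E, giving E6.

Fmaj F7 E6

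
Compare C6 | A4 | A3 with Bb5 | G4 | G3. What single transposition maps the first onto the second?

From C6 to Bb5 is 2 letter names — a second of some quality.
Bb5 to C6 is 2 semitones, which makes it a major second; the second version is lower, so the direction is down.
Checking another pair — A3 → G3 — gives the same interval.

down a major second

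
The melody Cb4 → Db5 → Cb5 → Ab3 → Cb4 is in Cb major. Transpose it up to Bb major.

From Cb up to Bb is a major seventh; apply that to each pitch.
Cb4 -> Bb4
Db5 -> C6
Cb5 -> Bb5
Ab3 -> G4
Cb4 -> Bb4

Bb4 C6 Bb5 G4 Bb4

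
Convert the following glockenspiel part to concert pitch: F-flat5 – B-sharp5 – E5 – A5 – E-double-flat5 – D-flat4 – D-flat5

The glockenspiel sounds a perfect fifteenth above written, so transpose each written note up a perfect fifteenth.
Fb5 → Fb7
B#5 → B#7
E5 → E7
A5 → A7
Ebb5 → Ebb7
Db4 → Db6
Db5 → Db7

Fb7 B#7 E7 A7 Ebb7 Db6 Db7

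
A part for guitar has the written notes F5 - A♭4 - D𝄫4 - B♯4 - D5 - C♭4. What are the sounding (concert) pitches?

Written C4 on the guitar sounds as C3, a perfect octave lower; apply that shift to every note.
F5 gives F4
Ab4 gives Ab3
Dbb4 gives Dbb3
B#4 gives B#3
D5 gives D4
Cb4 gives Cb3

F4 Ab3 Dbb3 B#3 D4 Cb3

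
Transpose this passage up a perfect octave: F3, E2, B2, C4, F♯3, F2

F4 E3 B3 C5 F#4 F3

F3 gives F4
E2 gives E3
B2 gives B3
C4 gives C5
F#3 gives F#4
F2 gives F3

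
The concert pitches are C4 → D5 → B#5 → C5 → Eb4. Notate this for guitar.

C5 D6 B#6 C6 Eb5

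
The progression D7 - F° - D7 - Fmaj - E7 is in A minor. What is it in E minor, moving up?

A7 C° A7 Cmaj B7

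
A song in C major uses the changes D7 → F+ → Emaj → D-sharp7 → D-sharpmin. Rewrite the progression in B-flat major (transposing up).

C7 Eb+ Dmaj C#7 C#min

C major up to B-flat major is a minor seventh; each chord root moves by that interval while the quality stays the same.
D7: root D up a minor seventh → C, giving C7.
F+: root F up a minor seventh → Eb, giving Eb+.
Emaj: root E up a minor seventh → D, giving Dmaj.
D-sharp7: root D-sharp up a minor seventh → C#, giving C#7.
D-sharpmin: root D-sharp up a minor seventh → C#, giving C#min.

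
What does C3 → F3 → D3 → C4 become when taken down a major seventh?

Db2 Gb2 Eb2 Db3

C3 down a major seventh is Db2.
F3: a seventh down reaches G, and 11 semitones makes it Gb2.
D3: a seventh down reaches E, and 11 semitones makes it Eb2.
C4 down a major seventh is Db3.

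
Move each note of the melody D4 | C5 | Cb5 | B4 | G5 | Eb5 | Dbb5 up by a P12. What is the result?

D4 up a perfect twelfth is A5.
C5: a twelfth up reaches G, and 19 semitones makes it G6.
Cb5: a twelfth up reaches G, and 19 semitones makes it Gb6.
B4 up a perfect twelfth is F#6.
G5: a twelfth up reaches D, and 19 semitones makes it D7.
Eb5 up a perfect twelfth is Bb6.
Dbb5 up a perfect twelfth is Abb6.

A5 G6 Gb6 F#6 D7 Bb6 Abb6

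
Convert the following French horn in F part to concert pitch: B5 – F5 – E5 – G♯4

E5 Bb4 A4 C#4

Written C4 on the French horn in F sounds as F3, a perfect fifth lower; apply that shift to every note.
B5 -> E5
F5 -> Bb4
E5 -> A4
G#4 -> C#4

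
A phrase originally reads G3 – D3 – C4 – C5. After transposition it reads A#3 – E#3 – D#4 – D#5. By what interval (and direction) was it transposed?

up an augmented second

From G3 to A#3 is 2 letter names — a second of some quality.
G3 to A#3 is 3 semitones, which makes it an augmented second; the second version is higher, so the direction is up.
Checking another pair — C5 → D#5 — gives the same interval.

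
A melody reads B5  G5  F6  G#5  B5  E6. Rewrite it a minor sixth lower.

D#5 B4 A5 B#4 D#5 G#5

A minor sixth down from B5 gives D#5.
G5: a sixth down reaches B, and 8 semitones makes it B4.
F6: a sixth down reaches A, and 8 semitones makes it A5.
A minor sixth down from G#5 gives B#4.
B5: a sixth down reaches D, and 8 semitones makes it D#5.
E6: a sixth down reaches G, and 8 semitones makes it G#5.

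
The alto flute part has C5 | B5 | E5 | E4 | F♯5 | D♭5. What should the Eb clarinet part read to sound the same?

E4 D#5 G#4 G#3 A#4 F4

First find concert pitch: the alto flute sounds a perfect fourth below written, so C5 B5 E5 E4 F♯5 D♭5 sounds G4 F#5 B4 B3 C#5 Ab4.
Then write for Eb clarinet: it sounds a minor third above written, so the part must be a minor third below concert.
G4 → E4
F#5 → D#5
B4 → G#4
B3 → G#3
C#5 → A#4
Ab4 → F4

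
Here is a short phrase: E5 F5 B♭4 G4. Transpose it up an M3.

E5 up a major third is G#5.
F5 up a major third is A5.
Bb4 up a major third is D5.
A major third up from G4 gives B4.

G#5 A5 D5 B4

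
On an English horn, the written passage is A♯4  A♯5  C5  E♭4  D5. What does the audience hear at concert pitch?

Written C4 on the English horn sounds as F3, a perfect fifth lower; apply that shift to every note.
A#4 to D#4
A#5 to D#5
C5 to F4
Eb4 to Ab3
D5 to G4

D#4 D#5 F4 Ab3 G4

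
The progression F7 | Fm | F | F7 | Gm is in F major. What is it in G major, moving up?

G7 Gm G G7 Am

F major up to G major is a major second; each chord root moves by that interval while the quality stays the same.
F7: root F up a major second → G, giving G7.
Fm: root F up a major second → G, giving Gm.
F: root F up a major second → G, giving G.
F7: root F up a major second → G, giving G7.
Gm: root G up a major second → A, giving Am.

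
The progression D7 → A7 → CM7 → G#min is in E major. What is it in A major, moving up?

E major up to A major is a perfect fourth; each chord root moves by that interval while the quality stays the same.
D7: root D up a perfect fourth → G, giving G7.
A7: root A up a perfect fourth → D, giving D7.
CM7: root C up a perfect fourth → F, giving FM7.
G#min: root G# up a perfect fourth → C#, giving C#min.

G7 D7 FM7 C#min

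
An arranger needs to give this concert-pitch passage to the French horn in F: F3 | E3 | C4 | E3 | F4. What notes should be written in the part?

C4 B3 G4 B3 C5

Written C4 sounds as F3 on the French horn in F, so concert pitches are written a perfect fifth up.
F3 -> C4
E3 -> B3
C4 -> G4
E3 -> B3
F4 -> C5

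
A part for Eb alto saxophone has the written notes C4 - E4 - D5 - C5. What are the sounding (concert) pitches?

Eb3 G3 F4 Eb4

The Eb alto saxophone sounds a major sixth below written, so transpose each written note down a major sixth.
C4 becomes Eb3
E4 becomes G3
D5 becomes F4
C5 becomes Eb4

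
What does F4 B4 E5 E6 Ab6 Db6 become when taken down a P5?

F4 → Bb3
B4 → E4
E5 → A4
E6 → A5
Ab6 → Db6
Db6 → Gb5

Bb3 E4 A4 A5 Db6 Gb5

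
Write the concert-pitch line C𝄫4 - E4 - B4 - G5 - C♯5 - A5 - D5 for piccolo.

Written C4 sounds as C5 on the piccolo, so concert pitches are written a perfect octave down.
Cbb4 -> Cbb3
E4 -> E3
B4 -> B3
G5 -> G4
C#5 -> C#4
A5 -> A4
D5 -> D4

Cbb3 E3 B3 G4 C#4 A4 D4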